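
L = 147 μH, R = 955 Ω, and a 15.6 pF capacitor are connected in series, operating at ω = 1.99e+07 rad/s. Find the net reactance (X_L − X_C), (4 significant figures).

-295.9 Ω

X_L = ωL = 2925 Ω
X_C = 1/(ωC) = 3221 Ω
X = 2925 − 3221 = -295.9 Ω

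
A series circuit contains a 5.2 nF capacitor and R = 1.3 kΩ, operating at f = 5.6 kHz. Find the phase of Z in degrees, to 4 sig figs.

-76.62°

ω = 2πf = 35190 rad/s
X_C = 1/(ωC) = 5465 Ω
Z = 1300 − j5465 Ω
|Z| = √(1300² + 5465²) = 5618 Ω
∠Z = arctan(-5465/1300) = -76.62°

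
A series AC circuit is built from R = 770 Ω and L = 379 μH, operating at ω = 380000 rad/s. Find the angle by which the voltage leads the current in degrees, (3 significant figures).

X_L = ωL = 144 Ω
Z = 770 + j144 Ω
|Z| = √(770² + 144²) = 783 Ω
∠Z = arctan(144/770) = 10.6°

10.6°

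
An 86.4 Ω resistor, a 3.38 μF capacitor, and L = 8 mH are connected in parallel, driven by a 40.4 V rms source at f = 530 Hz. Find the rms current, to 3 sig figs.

1.16 A

ω = 2πf = 3330 rad/s
X_L = ωL = 26.6 Ω
X_C = 1/(ωC) = 88.8 Ω
Parallel: admittances add. Y = 1/R + 1/(jωL) + jωC
Y = (0.0116 − j0.0263) S
|Y| = 0.0287 S → |Z| = 1/|Y| = 34.8 Ω, ∠Z = −∠Y = 66.2°
I = V/|Z| = 40.4/34.8 = 1.16 A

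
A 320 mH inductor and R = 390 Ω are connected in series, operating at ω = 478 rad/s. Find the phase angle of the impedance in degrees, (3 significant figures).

X_L = ωL = 153 Ω
Z = 390 + j153 Ω
|Z| = √(390² + 153²) = 419 Ω
∠Z = arctan(153/390) = 21.4°

21.4°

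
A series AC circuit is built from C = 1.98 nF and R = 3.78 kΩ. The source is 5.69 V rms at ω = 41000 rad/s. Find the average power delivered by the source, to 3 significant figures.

737 μW

X_C = 1/(ωC) = 12300 Ω
Z = 3780 − j12300 Ω
|Z| = √(3780² + 12300²) = 12900 Ω
∠Z = arctan(-12300/3780) = -72.9°
I = V/|Z| = 442 μA
P = VI cos φ = 5.69 × 0.000442 × cos(-72.9°) = 737 μW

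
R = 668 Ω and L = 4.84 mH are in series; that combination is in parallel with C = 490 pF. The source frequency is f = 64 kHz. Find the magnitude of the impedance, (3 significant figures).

ω = 2πf = 402100 rad/s
X_L = ωL = 1950 Ω
X_C = 1/(ωC) = 5080 Ω
Branch 1 (R+jX_L): Z₁ = 668 + j1950 Ω, |Z₁| = 2060 Ω
Branch 2 (−jX_C): Z₂ = −j5080 Ω
Parallel: Z = Z₁Z₂/(Z₁+Z₂), |Z| = 3260 Ω, ∠Z = 59.0°

3260 Ω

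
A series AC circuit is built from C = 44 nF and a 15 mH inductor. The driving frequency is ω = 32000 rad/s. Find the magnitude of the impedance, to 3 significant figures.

230 Ω

X_L = ωL = 480 Ω
X_C = 1/(ωC) = 710 Ω
Net reactance X = X_L − X_C = -230 Ω
Z = − j230 Ω
|Z| = √(0² + 230²) = 230 Ω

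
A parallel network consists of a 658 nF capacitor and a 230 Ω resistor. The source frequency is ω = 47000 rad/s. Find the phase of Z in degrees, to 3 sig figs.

X_C = 1/(ωC) = 32.3 Ω
Parallel: admittances add. Y = 1/R + jωC
Y = (0.00435 + j0.0309) S
|Y| = 0.0312 S → |Z| = 1/|Y| = 32.0 Ω, ∠Z = −∠Y = -82.0°

-82.0°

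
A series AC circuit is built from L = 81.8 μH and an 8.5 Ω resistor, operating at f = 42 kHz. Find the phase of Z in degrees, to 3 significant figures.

68.5°

ω = 2πf = 263900 rad/s
X_L = ωL = 21.6 Ω
Z = 8.50 + j21.6 Ω
|Z| = √(8.50² + 21.6²) = 23.2 Ω
∠Z = arctan(21.6/8.50) = 68.5°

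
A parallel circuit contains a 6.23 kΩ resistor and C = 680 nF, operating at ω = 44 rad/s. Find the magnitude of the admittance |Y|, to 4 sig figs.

X_C = 1/(ωC) = 33420 Ω
Parallel: admittances add. Y = 1/R + jωC
Y = (0.0001605 + j2.992e-05) S
|Y| = 0.0001633 S → |Z| = 1/|Y| = 6125 Ω, ∠Z = −∠Y = -10.56°

163.3 μS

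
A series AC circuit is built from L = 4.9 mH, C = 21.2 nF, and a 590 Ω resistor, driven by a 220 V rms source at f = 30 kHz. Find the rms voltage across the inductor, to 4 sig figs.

227.0 V

ω = 2πf = 188500 rad/s
X_L = ωL = 923.6 Ω
X_C = 1/(ωC) = 250.2 Ω
Net reactance X = X_L − X_C = 673.4 Ω
Z = 590.0 + j673.4 Ω
|Z| = √(590.0² + 673.4²) = 895.3 Ω
I = V/|Z| = 245.7 mA
V_L = I·|Z_L| = 0.2457 × 923.6 = 227.0 V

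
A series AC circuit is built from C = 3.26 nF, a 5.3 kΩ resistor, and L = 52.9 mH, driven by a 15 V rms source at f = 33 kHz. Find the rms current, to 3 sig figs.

1.38 mA

ω = 2πf = 207300 rad/s
X_L = ωL = 11000 Ω
X_C = 1/(ωC) = 1480 Ω
Net reactance X = X_L − X_C = 9490 Ω
Z = 5300 + j9490 Ω
|Z| = √(5300² + 9490²) = 10900 Ω
I = V/|Z| = 15/10900 = 1.38 mA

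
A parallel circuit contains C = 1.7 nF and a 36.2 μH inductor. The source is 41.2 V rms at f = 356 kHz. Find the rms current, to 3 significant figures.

352 mA

ω = 2πf = 2.237e+06 rad/s
X_L = ωL = 81.0 Ω
X_C = 1/(ωC) = 263 Ω
Parallel: admittances add. Y = 1/(jωL) + jωC
Y = (0 − j0.00855) S
|Y| = 0.00855 S → |Z| = 1/|Y| = 117 Ω, ∠Z = −∠Y = 90.0°
I = V/|Z| = 41.2/117 = 352 mA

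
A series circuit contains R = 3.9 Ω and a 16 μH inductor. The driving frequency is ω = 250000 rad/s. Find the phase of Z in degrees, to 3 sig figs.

45.7°

X_L = ωL = 4.00 Ω
Z = 3.90 + j4.00 Ω
|Z| = √(3.90² + 4.00²) = 5.59 Ω
∠Z = arctan(4.00/3.90) = 45.7°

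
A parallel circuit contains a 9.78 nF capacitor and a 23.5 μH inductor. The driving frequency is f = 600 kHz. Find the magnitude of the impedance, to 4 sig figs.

ω = 2πf = 3.77e+06 rad/s
X_L = ωL = 88.59 Ω
X_C = 1/(ωC) = 27.12 Ω
Parallel: admittances add. Y = 1/(jωL) + jωC
Y = (0 + j0.02558) S
|Y| = 0.02558 S → |Z| = 1/|Y| = 39.09 Ω, ∠Z = −∠Y = -90.00°

39.09 Ω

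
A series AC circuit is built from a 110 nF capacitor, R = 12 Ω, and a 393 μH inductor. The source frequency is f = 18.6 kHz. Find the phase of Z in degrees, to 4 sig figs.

-69.36°

ω = 2πf = 116900 rad/s
X_L = ωL = 45.93 Ω
X_C = 1/(ωC) = 77.79 Ω
Net reactance X = X_L − X_C = -31.86 Ω
Z = 12.00 − j31.86 Ω
|Z| = √(12.00² + 31.86²) = 34.04 Ω
∠Z = arctan(-31.86/12.00) = -69.36°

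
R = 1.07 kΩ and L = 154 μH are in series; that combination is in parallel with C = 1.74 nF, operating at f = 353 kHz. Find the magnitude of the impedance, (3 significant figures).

ω = 2πf = 2.218e+06 rad/s
X_L = ωL = 342 Ω
X_C = 1/(ωC) = 259 Ω
Branch 1 (R+jX_L): Z₁ = 1070 + j342 Ω, |Z₁| = 1120 Ω
Branch 2 (−jX_C): Z₂ = −j259 Ω
Parallel: Z = Z₁Z₂/(Z₁+Z₂), |Z| = 271 Ω, ∠Z = -76.7°

271 Ω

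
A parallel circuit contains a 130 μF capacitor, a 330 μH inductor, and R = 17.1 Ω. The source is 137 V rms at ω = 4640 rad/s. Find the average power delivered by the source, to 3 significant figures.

X_L = ωL = 1.53 Ω
X_C = 1/(ωC) = 1.66 Ω
Parallel: admittances add. Y = 1/R + 1/(jωL) + jωC
Y = (0.0585 − j0.0499) S
|Y| = 0.0769 S → |Z| = 1/|Y| = 13.0 Ω, ∠Z = −∠Y = 40.5°
I = V/|Z| = 10.5 A
P = VI cos φ = 137 × 10.5 × cos(40.5°) = 1.10 kW

1.10 kW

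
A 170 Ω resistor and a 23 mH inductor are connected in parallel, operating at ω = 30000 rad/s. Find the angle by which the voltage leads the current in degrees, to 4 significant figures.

13.84°

X_L = ωL = 690.0 Ω
Parallel: admittances add. Y = 1/R + 1/(jωL)
Y = (0.005882 − j0.001449) S
|Y| = 0.006058 S → |Z| = 1/|Y| = 165.1 Ω, ∠Z = −∠Y = 13.84°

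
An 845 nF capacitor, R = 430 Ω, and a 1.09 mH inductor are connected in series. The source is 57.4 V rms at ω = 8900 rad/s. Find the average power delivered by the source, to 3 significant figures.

7.08 W

X_L = ωL = 9.70 Ω
X_C = 1/(ωC) = 133 Ω
Net reactance X = X_L − X_C = -123 Ω
Z = 430 − j123 Ω
|Z| = √(430² + 123²) = 447 Ω
∠Z = arctan(-123/430) = -16.0°
I = V/|Z| = 128 mA
P = VI cos φ = 57.4 × 0.128 × cos(-16.0°) = 7.08 W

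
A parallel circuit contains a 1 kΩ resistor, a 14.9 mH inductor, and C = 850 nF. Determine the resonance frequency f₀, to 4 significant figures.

ω₀ = 1/√(LC) = 1/√(0.0149 × 8.5e-07) = 8886 rad/s
f₀ = ω₀/(2π) = 1.414 kHz

1.414 kHz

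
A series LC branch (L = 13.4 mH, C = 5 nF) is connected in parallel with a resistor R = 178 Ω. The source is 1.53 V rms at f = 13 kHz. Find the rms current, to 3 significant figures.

8.67 mA

ω = 2πf = 81680 rad/s
X_L = ωL = 1090 Ω
X_C = 1/(ωC) = 2450 Ω
Branch 1: Z₁ = R = 178 Ω
Branch 2 (series LC): Z₂ = j(X_L − X_C) = −j1350 Ω
Parallel: Z = Z₁Z₂/(Z₁+Z₂), |Z| = 176 Ω, ∠Z = -7.49°
I = V/|Z| = 1.53/176 = 8.67 mA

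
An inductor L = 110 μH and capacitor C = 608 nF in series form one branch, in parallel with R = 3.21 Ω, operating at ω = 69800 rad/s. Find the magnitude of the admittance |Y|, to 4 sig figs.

317.8 mS

X_L = ωL = 7.678 Ω
X_C = 1/(ωC) = 23.56 Ω
Branch 1: Z₁ = R = 3.210 Ω
Branch 2 (series LC): Z₂ = j(X_L − X_C) = −j15.89 Ω
Parallel: Z = Z₁Z₂/(Z₁+Z₂), |Z| = 3.146 Ω, ∠Z = -11.42°
|Y| = 1/|Z| = 317.8 mS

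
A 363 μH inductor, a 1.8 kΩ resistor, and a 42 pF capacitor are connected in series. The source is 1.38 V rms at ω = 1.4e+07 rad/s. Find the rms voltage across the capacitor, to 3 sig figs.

0.613 V

X_L = ωL = 5080 Ω
X_C = 1/(ωC) = 1700 Ω
Net reactance X = X_L − X_C = 3380 Ω
Z = 1800 + j3380 Ω
|Z| = √(1800² + 3380²) = 3830 Ω
I = V/|Z| = 360 μA
V_C = I·|Z_C| = 0.000360 × 1700 = 0.613 V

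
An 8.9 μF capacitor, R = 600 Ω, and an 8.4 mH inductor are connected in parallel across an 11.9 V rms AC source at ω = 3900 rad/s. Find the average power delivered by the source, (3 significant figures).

X_L = ωL = 32.8 Ω
X_C = 1/(ωC) = 28.8 Ω
Parallel: admittances add. Y = 1/R + 1/(jωL) + jωC
Y = (0.00167 + j0.00418) S
|Y| = 0.00450 S → |Z| = 1/|Y| = 222 Ω, ∠Z = −∠Y = -68.3°
I = V/|Z| = 53.6 mA
P = VI cos φ = 11.9 × 0.0536 × cos(-68.3°) = 236 mW

236 mW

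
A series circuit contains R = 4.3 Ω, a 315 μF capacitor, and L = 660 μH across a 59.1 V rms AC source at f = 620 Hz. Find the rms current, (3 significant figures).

12.7 A

ω = 2πf = 3896 rad/s
X_L = ωL = 2.57 Ω
X_C = 1/(ωC) = 0.815 Ω
Net reactance X = X_L − X_C = 1.76 Ω
Z = 4.30 + j1.76 Ω
|Z| = √(4.30² + 1.76²) = 4.64 Ω
I = V/|Z| = 59.1/4.64 = 12.7 A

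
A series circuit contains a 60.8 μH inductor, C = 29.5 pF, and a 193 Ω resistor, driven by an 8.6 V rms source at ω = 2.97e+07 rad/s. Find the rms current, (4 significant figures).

X_L = ωL = 1806 Ω
X_C = 1/(ωC) = 1141 Ω
Net reactance X = X_L − X_C = 664.4 Ω
Z = 193.0 + j664.4 Ω
|Z| = √(193.0² + 664.4²) = 691.9 Ω
I = V/|Z| = 8.6/691.9 = 12.43 mA

12.43 mA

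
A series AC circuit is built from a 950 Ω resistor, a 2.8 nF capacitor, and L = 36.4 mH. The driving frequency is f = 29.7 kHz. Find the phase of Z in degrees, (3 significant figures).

79.0°

ω = 2πf = 186600 rad/s
X_L = ωL = 6790 Ω
X_C = 1/(ωC) = 1910 Ω
Net reactance X = X_L − X_C = 4880 Ω
Z = 950 + j4880 Ω
|Z| = √(950² + 4880²) = 4970 Ω
∠Z = arctan(4880/950) = 79.0°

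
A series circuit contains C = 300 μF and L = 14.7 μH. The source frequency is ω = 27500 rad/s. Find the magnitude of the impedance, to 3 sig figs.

0.283 Ω

X_L = ωL = 0.404 Ω
X_C = 1/(ωC) = 0.121 Ω
Net reactance X = X_L − X_C = 0.283 Ω
Z = j0.283 Ω
|Z| = √(0² + 0.283²) = 0.283 Ω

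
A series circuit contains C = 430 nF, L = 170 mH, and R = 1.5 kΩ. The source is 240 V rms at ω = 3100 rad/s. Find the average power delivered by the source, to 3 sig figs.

37.6 W

X_L = ωL = 527 Ω
X_C = 1/(ωC) = 750 Ω
Net reactance X = X_L − X_C = -223 Ω
Z = 1500 − j223 Ω
|Z| = √(1500² + 223²) = 1520 Ω
∠Z = arctan(-223/1500) = -8.46°
I = V/|Z| = 158 mA
P = VI cos φ = 240 × 0.158 × cos(-8.46°) = 37.6 W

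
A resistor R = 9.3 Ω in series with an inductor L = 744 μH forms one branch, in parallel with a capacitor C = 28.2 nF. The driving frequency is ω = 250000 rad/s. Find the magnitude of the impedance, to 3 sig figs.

X_L = ωL = 186 Ω
X_C = 1/(ωC) = 142 Ω
Branch 1 (R+jX_L): Z₁ = 9.30 + j186 Ω, |Z₁| = 186 Ω
Branch 2 (−jX_C): Z₂ = −j142 Ω
Parallel: Z = Z₁Z₂/(Z₁+Z₂), |Z| = 585 Ω, ∠Z = -81.0°

585 Ω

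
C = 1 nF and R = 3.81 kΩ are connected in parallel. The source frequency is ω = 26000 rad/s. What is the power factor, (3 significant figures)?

0.995

X_C = 1/(ωC) = 38500 Ω
Parallel: admittances add. Y = 1/R + jωC
Y = (0.000262 + j2.6e-05) S
|Y| = 0.000264 S → |Z| = 1/|Y| = 3790 Ω, ∠Z = −∠Y = -5.66°
cos φ = cos(-5.66°) = 0.995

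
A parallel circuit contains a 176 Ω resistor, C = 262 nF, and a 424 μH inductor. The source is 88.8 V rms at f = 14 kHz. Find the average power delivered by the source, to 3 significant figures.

44.8 W

ω = 2πf = 87960 rad/s
X_L = ωL = 37.3 Ω
X_C = 1/(ωC) = 43.4 Ω
Parallel: admittances add. Y = 1/R + 1/(jωL) + jωC
Y = (0.00568 − j0.00377) S
|Y| = 0.00682 S → |Z| = 1/|Y| = 147 Ω, ∠Z = −∠Y = 33.5°
I = V/|Z| = 605 mA
P = VI cos φ = 88.8 × 0.605 × cos(33.5°) = 44.8 W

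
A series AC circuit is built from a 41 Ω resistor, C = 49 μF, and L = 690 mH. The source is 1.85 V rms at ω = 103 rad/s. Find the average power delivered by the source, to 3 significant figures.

X_L = ωL = 71.1 Ω
X_C = 1/(ωC) = 198 Ω
Net reactance X = X_L − X_C = -127 Ω
Z = 41.0 − j127 Ω
|Z| = √(41.0² + 127²) = 134 Ω
∠Z = arctan(-127/41.0) = -72.1°
I = V/|Z| = 13.9 mA
P = VI cos φ = 1.85 × 0.0139 × cos(-72.1°) = 7.87 mW

7.87 mW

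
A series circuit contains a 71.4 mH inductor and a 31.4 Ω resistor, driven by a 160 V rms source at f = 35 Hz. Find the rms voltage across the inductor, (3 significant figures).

71.6 V

ω = 2πf = 219.9 rad/s
X_L = ωL = 15.7 Ω
Z = 31.4 + j15.7 Ω
|Z| = √(31.4² + 15.7²) = 35.1 Ω
I = V/|Z| = 4.56 A
V_L = I·|Z_L| = 4.56 × 15.7 = 71.6 V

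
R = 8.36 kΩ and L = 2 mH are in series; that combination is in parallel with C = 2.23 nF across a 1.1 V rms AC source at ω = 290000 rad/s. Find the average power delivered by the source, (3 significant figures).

X_L = ωL = 580 Ω
X_C = 1/(ωC) = 1550 Ω
Branch 1 (R+jX_L): Z₁ = 8360 + j580 Ω, |Z₁| = 8380 Ω
Branch 2 (−jX_C): Z₂ = −j1550 Ω
Parallel: Z = Z₁Z₂/(Z₁+Z₂), |Z| = 1540 Ω, ∠Z = -79.4°
I = V/|Z| = 714 μA
P = VI cos φ = 1.1 × 0.000714 × cos(-79.4°) = 144 μW

144 μW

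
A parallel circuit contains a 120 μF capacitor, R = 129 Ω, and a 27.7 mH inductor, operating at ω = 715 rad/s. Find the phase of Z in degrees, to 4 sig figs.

-77.62°

X_L = ωL = 19.81 Ω
X_C = 1/(ωC) = 11.66 Ω
Parallel: admittances add. Y = 1/R + 1/(jωL) + jωC
Y = (0.007752 + j0.03531) S
|Y| = 0.03615 S → |Z| = 1/|Y| = 27.66 Ω, ∠Z = −∠Y = -77.62°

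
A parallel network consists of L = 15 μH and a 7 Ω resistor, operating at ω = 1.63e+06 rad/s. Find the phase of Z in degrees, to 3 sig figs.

16.0°

X_L = ωL = 24.4 Ω
Parallel: admittances add. Y = 1/R + 1/(jωL)
Y = (0.143 − j0.0409) S
|Y| = 0.149 S → |Z| = 1/|Y| = 6.73 Ω, ∠Z = −∠Y = 16.0°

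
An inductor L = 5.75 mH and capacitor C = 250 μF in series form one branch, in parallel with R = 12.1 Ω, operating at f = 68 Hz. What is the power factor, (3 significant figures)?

ω = 2πf = 427.3 rad/s
X_L = ωL = 2.46 Ω
X_C = 1/(ωC) = 9.36 Ω
Branch 1: Z₁ = R = 12.1 Ω
Branch 2 (series LC): Z₂ = j(X_L − X_C) = −j6.91 Ω
Parallel: Z = Z₁Z₂/(Z₁+Z₂), |Z| = 6.00 Ω, ∠Z = -60.3°
cos φ = cos(-60.3°) = 0.496

0.496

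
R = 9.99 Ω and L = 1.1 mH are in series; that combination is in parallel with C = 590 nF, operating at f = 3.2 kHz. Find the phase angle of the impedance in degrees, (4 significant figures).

56.56°

ω = 2πf = 20110 rad/s
X_L = ωL = 22.12 Ω
X_C = 1/(ωC) = 84.30 Ω
Branch 1 (R+jX_L): Z₁ = 9.990 + j22.12 Ω, |Z₁| = 24.27 Ω
Branch 2 (−jX_C): Z₂ = −j84.30 Ω
Parallel: Z = Z₁Z₂/(Z₁+Z₂), |Z| = 32.48 Ω, ∠Z = 56.56°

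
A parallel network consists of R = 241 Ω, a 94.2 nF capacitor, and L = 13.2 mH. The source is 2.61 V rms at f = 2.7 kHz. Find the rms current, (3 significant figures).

13.2 mA

ω = 2πf = 16960 rad/s
X_L = ωL = 224 Ω
X_C = 1/(ωC) = 626 Ω
Parallel: admittances add. Y = 1/R + 1/(jωL) + jωC
Y = (0.00415 − j0.00287) S
|Y| = 0.00504 S → |Z| = 1/|Y| = 198 Ω, ∠Z = −∠Y = 34.6°
I = V/|Z| = 2.61/198 = 13.2 mA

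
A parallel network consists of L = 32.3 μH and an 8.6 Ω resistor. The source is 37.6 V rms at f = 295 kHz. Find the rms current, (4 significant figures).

4.417 A

ω = 2πf = 1.854e+06 rad/s
X_L = ωL = 59.87 Ω
Parallel: admittances add. Y = 1/R + 1/(jωL)
Y = (0.1163 − j0.01670) S
|Y| = 0.1175 S → |Z| = 1/|Y| = 8.513 Ω, ∠Z = −∠Y = 8.174°
I = V/|Z| = 37.6/8.513 = 4.417 A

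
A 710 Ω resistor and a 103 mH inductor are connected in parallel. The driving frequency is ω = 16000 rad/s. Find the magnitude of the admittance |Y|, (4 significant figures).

1.534 mS

X_L = ωL = 1648 Ω
Parallel: admittances add. Y = 1/R + 1/(jωL)
Y = (0.001408 − j0.0006068) S
|Y| = 0.001534 S → |Z| = 1/|Y| = 652.1 Ω, ∠Z = −∠Y = 23.31°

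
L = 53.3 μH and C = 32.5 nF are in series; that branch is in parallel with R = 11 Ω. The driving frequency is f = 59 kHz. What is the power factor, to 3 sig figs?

0.985

ω = 2πf = 370700 rad/s
X_L = ωL = 19.8 Ω
X_C = 1/(ωC) = 83.0 Ω
Branch 1: Z₁ = R = 11.0 Ω
Branch 2 (series LC): Z₂ = j(X_L − X_C) = −j63.2 Ω
Parallel: Z = Z₁Z₂/(Z₁+Z₂), |Z| = 10.8 Ω, ∠Z = -9.87°
cos φ = cos(-9.87°) = 0.985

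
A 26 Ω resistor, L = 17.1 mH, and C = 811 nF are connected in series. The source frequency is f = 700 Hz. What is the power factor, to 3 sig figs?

0.126

ω = 2πf = 4398 rad/s
X_L = ωL = 75.2 Ω
X_C = 1/(ωC) = 280 Ω
Net reactance X = X_L − X_C = -205 Ω
Z = 26.0 − j205 Ω
|Z| = √(26.0² + 205²) = 207 Ω
∠Z = arctan(-205/26.0) = -82.8°
cos φ = cos(-82.8°) = 0.126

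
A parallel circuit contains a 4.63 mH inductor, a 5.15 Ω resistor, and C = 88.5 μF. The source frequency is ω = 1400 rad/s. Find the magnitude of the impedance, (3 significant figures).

X_L = ωL = 6.48 Ω
X_C = 1/(ωC) = 8.07 Ω
Parallel: admittances add. Y = 1/R + 1/(jωL) + jωC
Y = (0.194 − j0.0304) S
|Y| = 0.197 S → |Z| = 1/|Y| = 5.09 Ω, ∠Z = −∠Y = 8.89°

5.09 Ω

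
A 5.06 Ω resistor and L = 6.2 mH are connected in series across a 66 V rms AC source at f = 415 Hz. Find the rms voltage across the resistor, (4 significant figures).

ω = 2πf = 2608 rad/s
X_L = ωL = 16.17 Ω
Z = 5.060 + j16.17 Ω
|Z| = √(5.060² + 16.17²) = 16.94 Ω
I = V/|Z| = 3.896 A
V_R = I·|Z_R| = 3.896 × 5.060 = 19.71 V

19.71 V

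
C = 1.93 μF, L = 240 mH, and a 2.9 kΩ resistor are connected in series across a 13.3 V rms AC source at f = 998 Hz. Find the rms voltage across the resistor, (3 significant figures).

11.9 V

ω = 2πf = 6271 rad/s
X_L = ωL = 1500 Ω
X_C = 1/(ωC) = 82.6 Ω
Net reactance X = X_L − X_C = 1420 Ω
Z = 2900 + j1420 Ω
|Z| = √(2900² + 1420²) = 3230 Ω
I = V/|Z| = 4.12 mA
V_R = I·|Z_R| = 0.00412 × 2900 = 11.9 V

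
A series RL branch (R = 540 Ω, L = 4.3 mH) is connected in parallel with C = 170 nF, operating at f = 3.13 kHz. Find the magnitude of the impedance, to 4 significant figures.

281.4 Ω

ω = 2πf = 19670 rad/s
X_L = ωL = 84.57 Ω
X_C = 1/(ωC) = 299.1 Ω
Branch 1 (R+jX_L): Z₁ = 540.0 + j84.57 Ω, |Z₁| = 546.6 Ω
Branch 2 (−jX_C): Z₂ = −j299.1 Ω
Parallel: Z = Z₁Z₂/(Z₁+Z₂), |Z| = 281.4 Ω, ∠Z = -59.43°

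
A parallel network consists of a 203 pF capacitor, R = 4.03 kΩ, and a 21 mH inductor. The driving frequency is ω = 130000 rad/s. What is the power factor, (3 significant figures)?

0.590

X_L = ωL = 2730 Ω
X_C = 1/(ωC) = 37900 Ω
Parallel: admittances add. Y = 1/R + 1/(jωL) + jωC
Y = (0.000248 − j0.000340) S
|Y| = 0.000421 S → |Z| = 1/|Y| = 2380 Ω, ∠Z = −∠Y = 53.9°
cos φ = cos(53.9°) = 0.590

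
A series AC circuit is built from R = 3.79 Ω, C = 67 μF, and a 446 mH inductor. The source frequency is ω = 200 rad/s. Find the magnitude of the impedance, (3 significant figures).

15.1 Ω

X_L = ωL = 89.2 Ω
X_C = 1/(ωC) = 74.6 Ω
Net reactance X = X_L − X_C = 14.6 Ω
Z = 3.79 + j14.6 Ω
|Z| = √(3.79² + 14.6²) = 15.1 Ω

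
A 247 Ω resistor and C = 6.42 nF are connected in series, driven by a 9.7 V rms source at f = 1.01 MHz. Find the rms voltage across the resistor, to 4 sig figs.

ω = 2πf = 6.346e+06 rad/s
X_C = 1/(ωC) = 24.55 Ω
Z = 247.0 − j24.55 Ω
|Z| = √(247.0² + 24.55²) = 248.2 Ω
I = V/|Z| = 39.08 mA
V_R = I·|Z_R| = 0.03908 × 247.0 = 9.652 V

9.652 V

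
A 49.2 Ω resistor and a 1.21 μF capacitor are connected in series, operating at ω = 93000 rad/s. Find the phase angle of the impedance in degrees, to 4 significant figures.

-10.24°

X_C = 1/(ωC) = 8.887 Ω
Z = 49.20 − j8.887 Ω
|Z| = √(49.20² + 8.887²) = 50.00 Ω
∠Z = arctan(-8.887/49.20) = -10.24°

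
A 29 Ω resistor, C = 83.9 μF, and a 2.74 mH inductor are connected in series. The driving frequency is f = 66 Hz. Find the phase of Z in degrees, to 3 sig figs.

-43.6°

ω = 2πf = 414.7 rad/s
X_L = ωL = 1.14 Ω
X_C = 1/(ωC) = 28.7 Ω
Net reactance X = X_L − X_C = -27.6 Ω
Z = 29.0 − j27.6 Ω
|Z| = √(29.0² + 27.6²) = 40.0 Ω
∠Z = arctan(-27.6/29.0) = -43.6°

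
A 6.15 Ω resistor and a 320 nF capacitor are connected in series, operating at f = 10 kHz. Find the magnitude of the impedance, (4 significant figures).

ω = 2πf = 62830 rad/s
X_C = 1/(ωC) = 49.74 Ω
Z = 6.150 − j49.74 Ω
|Z| = √(6.150² + 49.74²) = 50.11 Ω

50.11 Ω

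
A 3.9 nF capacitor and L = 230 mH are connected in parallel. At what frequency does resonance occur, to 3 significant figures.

5.31 kHz

ω₀ = 1/√(LC) = 1/√(0.23 × 3.9e-09) = 33390 rad/s
f₀ = ω₀/(2π) = 5.31 kHz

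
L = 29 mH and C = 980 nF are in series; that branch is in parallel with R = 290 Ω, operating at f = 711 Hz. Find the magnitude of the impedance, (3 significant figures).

ω = 2πf = 4467 rad/s
X_L = ωL = 130 Ω
X_C = 1/(ωC) = 228 Ω
Branch 1: Z₁ = R = 290 Ω
Branch 2 (series LC): Z₂ = j(X_L − X_C) = −j98.9 Ω
Parallel: Z = Z₁Z₂/(Z₁+Z₂), |Z| = 93.6 Ω, ∠Z = -71.2°

93.6 Ω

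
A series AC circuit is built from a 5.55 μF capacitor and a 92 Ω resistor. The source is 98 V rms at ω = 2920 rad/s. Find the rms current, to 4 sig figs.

X_C = 1/(ωC) = 61.71 Ω
Z = 92.00 − j61.71 Ω
|Z| = √(92.00² + 61.71²) = 110.8 Ω
I = V/|Z| = 98/110.8 = 884.7 mA

884.7 mA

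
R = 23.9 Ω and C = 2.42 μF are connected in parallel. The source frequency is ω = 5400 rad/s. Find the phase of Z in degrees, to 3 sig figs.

X_C = 1/(ωC) = 76.5 Ω
Parallel: admittances add. Y = 1/R + jωC
Y = (0.0418 + j0.0131) S
|Y| = 0.0438 S → |Z| = 1/|Y| = 22.8 Ω, ∠Z = −∠Y = -17.3°

-17.3°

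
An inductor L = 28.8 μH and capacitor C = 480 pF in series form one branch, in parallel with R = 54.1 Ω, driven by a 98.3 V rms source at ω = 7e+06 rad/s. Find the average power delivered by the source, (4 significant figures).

178.6 W

X_L = ωL = 201.6 Ω
X_C = 1/(ωC) = 297.6 Ω
Branch 1: Z₁ = R = 54.10 Ω
Branch 2 (series LC): Z₂ = j(X_L − X_C) = −j96.02 Ω
Parallel: Z = Z₁Z₂/(Z₁+Z₂), |Z| = 47.13 Ω, ∠Z = -29.40°
I = V/|Z| = 2.086 A
P = VI cos φ = 98.3 × 2.086 × cos(-29.40°) = 178.6 W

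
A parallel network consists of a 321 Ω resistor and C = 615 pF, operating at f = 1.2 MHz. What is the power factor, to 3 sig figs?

0.558

ω = 2πf = 7.54e+06 rad/s
X_C = 1/(ωC) = 216 Ω
Parallel: admittances add. Y = 1/R + jωC
Y = (0.00312 + j0.00464) S
|Y| = 0.00559 S → |Z| = 1/|Y| = 179 Ω, ∠Z = −∠Y = -56.1°
cos φ = cos(-56.1°) = 0.558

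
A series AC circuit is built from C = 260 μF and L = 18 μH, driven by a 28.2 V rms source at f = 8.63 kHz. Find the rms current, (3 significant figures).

31.2 A

ω = 2πf = 54220 rad/s
X_L = ωL = 0.976 Ω
X_C = 1/(ωC) = 0.0709 Ω
Net reactance X = X_L − X_C = 0.905 Ω
Z = j0.905 Ω
|Z| = √(0² + 0.905²) = 0.905 Ω
I = V/|Z| = 28.2/0.905 = 31.2 A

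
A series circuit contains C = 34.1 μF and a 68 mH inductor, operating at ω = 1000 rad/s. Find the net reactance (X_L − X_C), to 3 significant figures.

38.7 Ω

X_L = ωL = 68.0 Ω
X_C = 1/(ωC) = 29.3 Ω
X = 68.0 − 29.3 = 38.7 Ω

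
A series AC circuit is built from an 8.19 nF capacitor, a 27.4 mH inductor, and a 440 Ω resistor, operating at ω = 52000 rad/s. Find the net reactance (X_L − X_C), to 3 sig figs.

X_L = ωL = 1420 Ω
X_C = 1/(ωC) = 2350 Ω
X = 1420 − 2350 = -923 Ω

-923 Ω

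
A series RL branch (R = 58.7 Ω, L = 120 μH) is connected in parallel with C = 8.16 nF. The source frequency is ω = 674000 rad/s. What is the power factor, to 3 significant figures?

X_L = ωL = 80.9 Ω
X_C = 1/(ωC) = 182 Ω
Branch 1 (R+jX_L): Z₁ = 58.7 + j80.9 Ω, |Z₁| = 99.9 Ω
Branch 2 (−jX_C): Z₂ = −j182 Ω
Parallel: Z = Z₁Z₂/(Z₁+Z₂), |Z| = 156 Ω, ∠Z = 23.9°
cos φ = cos(23.9°) = 0.915

0.915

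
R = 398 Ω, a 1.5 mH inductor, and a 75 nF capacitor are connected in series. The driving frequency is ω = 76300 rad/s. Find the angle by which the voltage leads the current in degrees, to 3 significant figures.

X_L = ωL = 114 Ω
X_C = 1/(ωC) = 175 Ω
Net reactance X = X_L − X_C = -60.3 Ω
Z = 398 − j60.3 Ω
|Z| = √(398² + 60.3²) = 403 Ω
∠Z = arctan(-60.3/398) = -8.62°

-8.62°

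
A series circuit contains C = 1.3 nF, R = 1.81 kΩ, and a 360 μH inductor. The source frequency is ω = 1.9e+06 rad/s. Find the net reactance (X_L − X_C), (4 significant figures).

X_L = ωL = 684.0 Ω
X_C = 1/(ωC) = 404.9 Ω
X = 684.0 − 404.9 = 279.1 Ω

279.1 Ω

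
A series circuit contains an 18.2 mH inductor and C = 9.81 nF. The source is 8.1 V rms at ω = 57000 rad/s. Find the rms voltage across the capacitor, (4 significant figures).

X_L = ωL = 1037 Ω
X_C = 1/(ωC) = 1788 Ω
Net reactance X = X_L − X_C = -751.0 Ω
Z = − j751.0 Ω
|Z| = √(0² + 751.0²) = 751.0 Ω
I = V/|Z| = 10.79 mA
V_C = I·|Z_C| = 0.01079 × 1788 = 19.29 V

19.29 V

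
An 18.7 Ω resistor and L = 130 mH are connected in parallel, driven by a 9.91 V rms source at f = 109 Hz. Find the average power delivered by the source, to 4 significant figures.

5.252 W

ω = 2πf = 684.9 rad/s
X_L = ωL = 89.03 Ω
Parallel: admittances add. Y = 1/R + 1/(jωL)
Y = (0.05348 − j0.01123) S
|Y| = 0.05464 S → |Z| = 1/|Y| = 18.30 Ω, ∠Z = −∠Y = 11.86°
I = V/|Z| = 541.5 mA
P = VI cos φ = 9.91 × 0.5415 × cos(11.86°) = 5.252 W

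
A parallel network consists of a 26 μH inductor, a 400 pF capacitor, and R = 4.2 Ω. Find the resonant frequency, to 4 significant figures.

ω₀ = 1/√(LC) = 1/√(2.6e-05 × 4e-10) = 9.806e+06 rad/s
f₀ = ω₀/(2π) = 1.561 MHz

1.561 MHz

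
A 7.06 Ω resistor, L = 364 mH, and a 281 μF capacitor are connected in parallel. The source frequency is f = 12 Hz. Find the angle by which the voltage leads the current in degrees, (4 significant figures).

ω = 2πf = 75.40 rad/s
X_L = ωL = 27.44 Ω
X_C = 1/(ωC) = 47.20 Ω
Parallel: admittances add. Y = 1/R + 1/(jωL) + jωC
Y = (0.1416 − j0.01525) S
|Y| = 0.1425 S → |Z| = 1/|Y| = 7.019 Ω, ∠Z = −∠Y = 6.145°

6.145°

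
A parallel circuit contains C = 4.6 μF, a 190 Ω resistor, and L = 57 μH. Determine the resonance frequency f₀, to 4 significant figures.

ω₀ = 1/√(LC) = 1/√(5.7e-05 × 4.6e-06) = 61760 rad/s
f₀ = ω₀/(2π) = 9.829 kHz

9.829 kHz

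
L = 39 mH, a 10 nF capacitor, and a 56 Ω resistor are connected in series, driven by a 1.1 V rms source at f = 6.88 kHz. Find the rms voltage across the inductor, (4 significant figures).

2.944 V

ω = 2πf = 43230 rad/s
X_L = ωL = 1686 Ω
X_C = 1/(ωC) = 2313 Ω
Net reactance X = X_L − X_C = -627.4 Ω
Z = 56.00 − j627.4 Ω
|Z| = √(56.00² + 627.4²) = 629.9 Ω
I = V/|Z| = 1.746 mA
V_L = I·|Z_L| = 0.001746 × 1686 = 2.944 V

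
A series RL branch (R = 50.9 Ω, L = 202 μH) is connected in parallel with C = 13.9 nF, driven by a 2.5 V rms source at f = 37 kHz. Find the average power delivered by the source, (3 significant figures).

ω = 2πf = 232500 rad/s
X_L = ωL = 47.0 Ω
X_C = 1/(ωC) = 309 Ω
Branch 1 (R+jX_L): Z₁ = 50.9 + j47.0 Ω, |Z₁| = 69.3 Ω
Branch 2 (−jX_C): Z₂ = −j309 Ω
Parallel: Z = Z₁Z₂/(Z₁+Z₂), |Z| = 80.2 Ω, ∠Z = 31.7°
I = V/|Z| = 31.2 mA
P = VI cos φ = 2.5 × 0.0312 × cos(31.7°) = 66.3 mW

66.3 mW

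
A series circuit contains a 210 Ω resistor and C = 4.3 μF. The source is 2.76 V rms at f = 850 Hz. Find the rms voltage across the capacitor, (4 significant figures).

0.5604 V

ω = 2πf = 5341 rad/s
X_C = 1/(ωC) = 43.54 Ω
Z = 210.0 − j43.54 Ω
|Z| = √(210.0² + 43.54²) = 214.5 Ω
I = V/|Z| = 12.87 mA
V_C = I·|Z_C| = 0.01287 × 43.54 = 0.5604 V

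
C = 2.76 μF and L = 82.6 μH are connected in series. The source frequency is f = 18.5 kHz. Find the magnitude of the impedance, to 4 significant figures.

6.484 Ω

ω = 2πf = 116200 rad/s
X_L = ωL = 9.601 Ω
X_C = 1/(ωC) = 3.117 Ω
Net reactance X = X_L − X_C = 6.484 Ω
Z = j6.484 Ω
|Z| = √(0² + 6.484²) = 6.484 Ω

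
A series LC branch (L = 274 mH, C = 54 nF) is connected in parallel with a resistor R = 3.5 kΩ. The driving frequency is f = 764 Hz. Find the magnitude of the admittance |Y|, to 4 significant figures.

486.1 μS

ω = 2πf = 4800 rad/s
X_L = ωL = 1315 Ω
X_C = 1/(ωC) = 3858 Ω
Branch 1: Z₁ = R = 3500 Ω
Branch 2 (series LC): Z₂ = j(X_L − X_C) = −j2542 Ω
Parallel: Z = Z₁Z₂/(Z₁+Z₂), |Z| = 2057 Ω, ∠Z = -54.00°
|Y| = 1/|Z| = 486.1 μS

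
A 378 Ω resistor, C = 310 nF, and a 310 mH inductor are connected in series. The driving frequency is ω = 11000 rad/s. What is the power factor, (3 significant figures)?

0.120

X_L = ωL = 3410 Ω
X_C = 1/(ωC) = 293 Ω
Net reactance X = X_L − X_C = 3120 Ω
Z = 378 + j3120 Ω
|Z| = √(378² + 3120²) = 3140 Ω
∠Z = arctan(3120/378) = 83.1°
cos φ = cos(83.1°) = 0.120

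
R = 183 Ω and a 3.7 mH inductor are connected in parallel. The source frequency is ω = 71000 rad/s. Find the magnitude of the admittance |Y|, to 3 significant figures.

6.66 mS

X_L = ωL = 263 Ω
Parallel: admittances add. Y = 1/R + 1/(jωL)
Y = (0.00546 − j0.00381) S
|Y| = 0.00666 S → |Z| = 1/|Y| = 150 Ω, ∠Z = −∠Y = 34.9°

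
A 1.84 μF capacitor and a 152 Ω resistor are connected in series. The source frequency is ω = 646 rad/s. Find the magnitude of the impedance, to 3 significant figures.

X_C = 1/(ωC) = 841 Ω
Z = 152 − j841 Ω
|Z| = √(152² + 841²) = 855 Ω

855 Ω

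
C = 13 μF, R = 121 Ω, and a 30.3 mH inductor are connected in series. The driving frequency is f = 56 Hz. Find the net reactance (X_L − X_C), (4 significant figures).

ω = 2πf = 351.9 rad/s
X_L = ωL = 10.66 Ω
X_C = 1/(ωC) = 218.6 Ω
X = 10.66 − 218.6 = -208.0 Ω

-208.0 Ω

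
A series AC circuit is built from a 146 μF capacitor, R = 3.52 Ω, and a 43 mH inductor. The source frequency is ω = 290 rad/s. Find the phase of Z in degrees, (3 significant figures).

X_L = ωL = 12.5 Ω
X_C = 1/(ωC) = 23.6 Ω
Net reactance X = X_L − X_C = -11.1 Ω
Z = 3.52 − j11.1 Ω
|Z| = √(3.52² + 11.1²) = 11.7 Ω
∠Z = arctan(-11.1/3.52) = -72.5°

-72.5°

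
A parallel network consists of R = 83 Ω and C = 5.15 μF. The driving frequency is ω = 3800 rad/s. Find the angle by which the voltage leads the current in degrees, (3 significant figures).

X_C = 1/(ωC) = 51.1 Ω
Parallel: admittances add. Y = 1/R + jωC
Y = (0.0120 + j0.0196) S
|Y| = 0.0230 S → |Z| = 1/|Y| = 43.5 Ω, ∠Z = −∠Y = -58.4°

-58.4°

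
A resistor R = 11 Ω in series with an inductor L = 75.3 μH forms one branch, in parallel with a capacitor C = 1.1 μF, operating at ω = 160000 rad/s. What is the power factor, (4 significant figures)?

X_L = ωL = 12.05 Ω
X_C = 1/(ωC) = 5.682 Ω
Branch 1 (R+jX_L): Z₁ = 11.00 + j12.05 Ω, |Z₁| = 16.31 Ω
Branch 2 (−jX_C): Z₂ = −j5.682 Ω
Parallel: Z = Z₁Z₂/(Z₁+Z₂), |Z| = 7.293 Ω, ∠Z = -72.46°
cos φ = cos(-72.46°) = 0.3014

0.3014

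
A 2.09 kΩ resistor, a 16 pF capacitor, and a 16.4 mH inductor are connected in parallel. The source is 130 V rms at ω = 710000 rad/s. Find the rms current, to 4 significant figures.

62.95 mA

X_L = ωL = 11640 Ω
X_C = 1/(ωC) = 88030 Ω
Parallel: admittances add. Y = 1/R + 1/(jωL) + jωC
Y = (0.0004785 − j7.452e-05) S
|Y| = 0.0004842 S → |Z| = 1/|Y| = 2065 Ω, ∠Z = −∠Y = 8.853°
I = V/|Z| = 130/2065 = 62.95 mA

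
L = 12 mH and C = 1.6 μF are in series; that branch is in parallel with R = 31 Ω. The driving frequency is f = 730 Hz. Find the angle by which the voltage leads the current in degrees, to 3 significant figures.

ω = 2πf = 4587 rad/s
X_L = ωL = 55.0 Ω
X_C = 1/(ωC) = 136 Ω
Branch 1: Z₁ = R = 31.0 Ω
Branch 2 (series LC): Z₂ = j(X_L − X_C) = −j81.2 Ω
Parallel: Z = Z₁Z₂/(Z₁+Z₂), |Z| = 29.0 Ω, ∠Z = -20.9°

-20.9°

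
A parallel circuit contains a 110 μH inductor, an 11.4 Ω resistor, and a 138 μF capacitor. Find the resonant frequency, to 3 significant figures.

ω₀ = 1/√(LC) = 1/√(0.00011 × 0.000138) = 8116 rad/s
f₀ = ω₀/(2π) = 1.29 kHz

1.29 kHz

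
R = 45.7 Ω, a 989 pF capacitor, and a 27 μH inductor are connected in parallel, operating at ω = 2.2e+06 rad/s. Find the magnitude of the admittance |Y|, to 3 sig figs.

26.3 mS

X_L = ωL = 59.4 Ω
X_C = 1/(ωC) = 460 Ω
Parallel: admittances add. Y = 1/R + 1/(jωL) + jωC
Y = (0.0219 − j0.0147) S
|Y| = 0.0263 S → |Z| = 1/|Y| = 38.0 Ω, ∠Z = −∠Y = 33.8°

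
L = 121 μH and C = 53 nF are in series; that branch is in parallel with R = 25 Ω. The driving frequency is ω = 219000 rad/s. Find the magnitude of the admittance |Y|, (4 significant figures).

X_L = ωL = 26.50 Ω
X_C = 1/(ωC) = 86.15 Ω
Branch 1: Z₁ = R = 25.00 Ω
Branch 2 (series LC): Z₂ = j(X_L − X_C) = −j59.66 Ω
Parallel: Z = Z₁Z₂/(Z₁+Z₂), |Z| = 23.06 Ω, ∠Z = -22.74°
|Y| = 1/|Z| = 43.37 mS

43.37 mS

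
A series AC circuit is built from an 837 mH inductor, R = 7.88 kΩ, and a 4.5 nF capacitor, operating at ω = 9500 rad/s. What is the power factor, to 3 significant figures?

X_L = ωL = 7950 Ω
X_C = 1/(ωC) = 23400 Ω
Net reactance X = X_L − X_C = -15400 Ω
Z = 7880 − j15400 Ω
|Z| = √(7880² + 15400²) = 17300 Ω
∠Z = arctan(-15400/7880) = -63.0°
cos φ = cos(-63.0°) = 0.455

0.455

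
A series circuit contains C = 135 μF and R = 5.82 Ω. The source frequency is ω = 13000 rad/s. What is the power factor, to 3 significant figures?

X_C = 1/(ωC) = 0.570 Ω
Z = 5.82 − j0.570 Ω
|Z| = √(5.82² + 0.570²) = 5.85 Ω
∠Z = arctan(-0.570/5.82) = -5.59°
cos φ = cos(-5.59°) = 0.995

0.995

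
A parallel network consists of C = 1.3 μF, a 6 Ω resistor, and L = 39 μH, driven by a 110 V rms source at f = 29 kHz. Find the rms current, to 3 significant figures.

ω = 2πf = 182200 rad/s
X_L = ωL = 7.11 Ω
X_C = 1/(ωC) = 4.22 Ω
Parallel: admittances add. Y = 1/R + 1/(jωL) + jωC
Y = (0.167 + j0.0962) S
|Y| = 0.192 S → |Z| = 1/|Y| = 5.20 Ω, ∠Z = −∠Y = -30.0°
I = V/|Z| = 110/5.20 = 21.2 A

21.2 A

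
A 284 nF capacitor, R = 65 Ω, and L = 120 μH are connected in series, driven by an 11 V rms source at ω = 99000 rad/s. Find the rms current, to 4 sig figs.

159.0 mA

X_L = ωL = 11.88 Ω
X_C = 1/(ωC) = 35.57 Ω
Net reactance X = X_L − X_C = -23.69 Ω
Z = 65.00 − j23.69 Ω
|Z| = √(65.00² + 23.69²) = 69.18 Ω
I = V/|Z| = 11/69.18 = 159.0 mA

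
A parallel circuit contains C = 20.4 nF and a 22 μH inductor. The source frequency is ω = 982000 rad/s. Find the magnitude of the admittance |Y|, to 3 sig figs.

X_L = ωL = 21.6 Ω
X_C = 1/(ωC) = 49.9 Ω
Parallel: admittances add. Y = 1/(jωL) + jωC
Y = (0 − j0.0263) S
|Y| = 0.0263 S → |Z| = 1/|Y| = 38.1 Ω, ∠Z = −∠Y = 90.0°

26.3 mS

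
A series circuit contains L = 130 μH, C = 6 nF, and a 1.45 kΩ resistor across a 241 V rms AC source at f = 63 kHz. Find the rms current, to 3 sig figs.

ω = 2πf = 395800 rad/s
X_L = ωL = 51.5 Ω
X_C = 1/(ωC) = 421 Ω
Net reactance X = X_L − X_C = -370 Ω
Z = 1450 − j370 Ω
|Z| = √(1450² + 370²) = 1500 Ω
I = V/|Z| = 241/1500 = 161 mA

161 mA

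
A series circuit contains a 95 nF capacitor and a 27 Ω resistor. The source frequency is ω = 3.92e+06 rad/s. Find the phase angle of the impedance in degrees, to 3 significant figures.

X_C = 1/(ωC) = 2.69 Ω
Z = 27.0 − j2.69 Ω
|Z| = √(27.0² + 2.69²) = 27.1 Ω
∠Z = arctan(-2.69/27.0) = -5.68°

-5.68°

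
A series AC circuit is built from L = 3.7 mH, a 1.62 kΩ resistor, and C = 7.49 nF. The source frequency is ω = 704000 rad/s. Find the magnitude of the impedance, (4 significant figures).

X_L = ωL = 2605 Ω
X_C = 1/(ωC) = 189.6 Ω
Net reactance X = X_L − X_C = 2415 Ω
Z = 1620 + j2415 Ω
|Z| = √(1620² + 2415²) = 2908 Ω

2908 Ω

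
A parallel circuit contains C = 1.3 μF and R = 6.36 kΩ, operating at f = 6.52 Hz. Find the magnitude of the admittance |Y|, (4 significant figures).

ω = 2πf = 40.97 rad/s
X_C = 1/(ωC) = 18780 Ω
Parallel: admittances add. Y = 1/R + jωC
Y = (0.0001572 + j5.326e-05) S
|Y| = 0.0001660 S → |Z| = 1/|Y| = 6024 Ω, ∠Z = −∠Y = -18.71°

166.0 μS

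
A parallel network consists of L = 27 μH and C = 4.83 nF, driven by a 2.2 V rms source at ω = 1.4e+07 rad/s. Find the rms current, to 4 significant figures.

142.9 mA

X_L = ωL = 378.0 Ω
X_C = 1/(ωC) = 14.79 Ω
Parallel: admittances add. Y = 1/(jωL) + jωC
Y = (0 + j0.06497) S
|Y| = 0.06497 S → |Z| = 1/|Y| = 15.39 Ω, ∠Z = −∠Y = -90.00°
I = V/|Z| = 2.2/15.39 = 142.9 mA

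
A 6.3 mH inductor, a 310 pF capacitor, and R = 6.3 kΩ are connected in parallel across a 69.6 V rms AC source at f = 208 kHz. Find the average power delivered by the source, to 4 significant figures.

768.9 mW

ω = 2πf = 1.307e+06 rad/s
X_L = ωL = 8233 Ω
X_C = 1/(ωC) = 2468 Ω
Parallel: admittances add. Y = 1/R + 1/(jωL) + jωC
Y = (0.0001587 + j0.0002837) S
|Y| = 0.0003251 S → |Z| = 1/|Y| = 3076 Ω, ∠Z = −∠Y = -60.77°
I = V/|Z| = 22.63 mA
P = VI cos φ = 69.6 × 0.02263 × cos(-60.77°) = 768.9 mW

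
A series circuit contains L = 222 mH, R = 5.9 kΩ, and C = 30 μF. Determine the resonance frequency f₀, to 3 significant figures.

61.7 Hz

ω₀ = 1/√(LC) = 1/√(0.222 × 3e-05) = 387.5 rad/s
f₀ = ω₀/(2π) = 61.7 Hz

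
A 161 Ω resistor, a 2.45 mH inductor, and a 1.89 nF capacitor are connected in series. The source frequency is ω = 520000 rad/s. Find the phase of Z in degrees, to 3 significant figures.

X_L = ωL = 1270 Ω
X_C = 1/(ωC) = 1020 Ω
Net reactance X = X_L − X_C = 256 Ω
Z = 161 + j256 Ω
|Z| = √(161² + 256²) = 303 Ω
∠Z = arctan(256/161) = 57.9°

57.9°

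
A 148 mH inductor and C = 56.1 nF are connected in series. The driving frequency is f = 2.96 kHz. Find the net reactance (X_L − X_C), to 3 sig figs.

1790 Ω

ω = 2πf = 18600 rad/s
X_L = ωL = 2750 Ω
X_C = 1/(ωC) = 958 Ω
X = 2750 − 958 = 1790 Ω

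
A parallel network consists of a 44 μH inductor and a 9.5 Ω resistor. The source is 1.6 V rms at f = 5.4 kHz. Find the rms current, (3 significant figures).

ω = 2πf = 33930 rad/s
X_L = ωL = 1.49 Ω
Parallel: admittances add. Y = 1/R + 1/(jωL)
Y = (0.105 − j0.670) S
|Y| = 0.678 S → |Z| = 1/|Y| = 1.47 Ω, ∠Z = −∠Y = 81.1°
I = V/|Z| = 1.6/1.47 = 1.08 A

1.08 A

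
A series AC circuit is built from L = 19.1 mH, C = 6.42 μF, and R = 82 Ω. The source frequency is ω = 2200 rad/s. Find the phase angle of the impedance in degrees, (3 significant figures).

-19.3°

X_L = ωL = 42.0 Ω
X_C = 1/(ωC) = 70.8 Ω
Net reactance X = X_L − X_C = -28.8 Ω
Z = 82.0 − j28.8 Ω
|Z| = √(82.0² + 28.8²) = 86.9 Ω
∠Z = arctan(-28.8/82.0) = -19.3°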